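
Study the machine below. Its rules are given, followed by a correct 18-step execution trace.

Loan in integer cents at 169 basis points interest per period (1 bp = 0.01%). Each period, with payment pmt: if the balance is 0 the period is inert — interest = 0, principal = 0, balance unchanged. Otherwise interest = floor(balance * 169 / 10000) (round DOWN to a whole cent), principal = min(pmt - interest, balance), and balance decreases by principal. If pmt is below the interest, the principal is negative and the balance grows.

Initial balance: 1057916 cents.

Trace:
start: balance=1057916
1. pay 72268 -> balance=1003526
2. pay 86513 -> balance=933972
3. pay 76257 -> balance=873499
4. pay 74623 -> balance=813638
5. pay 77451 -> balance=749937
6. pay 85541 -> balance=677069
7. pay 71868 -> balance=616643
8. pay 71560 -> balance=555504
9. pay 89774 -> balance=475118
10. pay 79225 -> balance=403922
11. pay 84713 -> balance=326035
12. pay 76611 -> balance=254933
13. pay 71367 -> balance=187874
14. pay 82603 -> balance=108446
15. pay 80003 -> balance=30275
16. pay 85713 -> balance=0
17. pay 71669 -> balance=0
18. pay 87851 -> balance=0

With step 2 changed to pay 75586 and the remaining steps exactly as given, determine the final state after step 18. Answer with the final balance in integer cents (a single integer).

0

(re-executing from step 2 with the substitution; state before step 2: balance=1003526)
2. pay 75586 -> balance=944899
3. pay 76257 -> balance=884610
4. pay 74623 -> balance=824936
5. pay 77451 -> balance=761426
6. pay 85541 -> balance=688753
7. pay 71868 -> balance=628524
8. pay 71560 -> balance=567586
9. pay 89774 -> balance=487404
10. pay 79225 -> balance=416416
11. pay 84713 -> balance=338740
12. pay 76611 -> balance=267853
13. pay 71367 -> balance=201012
14. pay 82603 -> balance=121806
15. pay 80003 -> balance=43861
16. pay 85713 -> balance=0
17. pay 71669 -> balance=0
18. pay 87851 -> balance=0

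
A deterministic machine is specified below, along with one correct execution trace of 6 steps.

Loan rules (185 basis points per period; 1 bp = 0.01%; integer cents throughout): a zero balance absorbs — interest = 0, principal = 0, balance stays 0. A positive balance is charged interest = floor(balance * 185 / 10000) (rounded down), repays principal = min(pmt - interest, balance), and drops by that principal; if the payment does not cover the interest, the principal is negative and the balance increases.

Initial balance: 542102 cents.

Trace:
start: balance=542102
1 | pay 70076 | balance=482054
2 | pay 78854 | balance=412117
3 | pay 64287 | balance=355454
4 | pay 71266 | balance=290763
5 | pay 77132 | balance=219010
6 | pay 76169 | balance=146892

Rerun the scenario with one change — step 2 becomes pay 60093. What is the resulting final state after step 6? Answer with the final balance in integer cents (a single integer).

(re-executing from step 2 with the substitution; state before step 2: balance=482054)
2 | pay 60093 | balance=430878
3 | pay 64287 | balance=374562
4 | pay 71266 | balance=310225
5 | pay 77132 | balance=238832
6 | pay 76169 | balance=167081

167081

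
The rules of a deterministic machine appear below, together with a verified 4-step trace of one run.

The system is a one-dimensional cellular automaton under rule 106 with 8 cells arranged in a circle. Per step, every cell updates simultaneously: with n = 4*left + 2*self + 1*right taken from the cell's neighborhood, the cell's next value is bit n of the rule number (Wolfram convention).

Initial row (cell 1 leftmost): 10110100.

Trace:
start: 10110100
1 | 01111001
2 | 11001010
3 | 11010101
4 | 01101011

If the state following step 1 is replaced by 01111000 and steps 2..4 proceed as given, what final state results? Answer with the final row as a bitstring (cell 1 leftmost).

01100011

state after step 1 := 01111000
2 | 11001000
3 | 11010001
4 | 01100011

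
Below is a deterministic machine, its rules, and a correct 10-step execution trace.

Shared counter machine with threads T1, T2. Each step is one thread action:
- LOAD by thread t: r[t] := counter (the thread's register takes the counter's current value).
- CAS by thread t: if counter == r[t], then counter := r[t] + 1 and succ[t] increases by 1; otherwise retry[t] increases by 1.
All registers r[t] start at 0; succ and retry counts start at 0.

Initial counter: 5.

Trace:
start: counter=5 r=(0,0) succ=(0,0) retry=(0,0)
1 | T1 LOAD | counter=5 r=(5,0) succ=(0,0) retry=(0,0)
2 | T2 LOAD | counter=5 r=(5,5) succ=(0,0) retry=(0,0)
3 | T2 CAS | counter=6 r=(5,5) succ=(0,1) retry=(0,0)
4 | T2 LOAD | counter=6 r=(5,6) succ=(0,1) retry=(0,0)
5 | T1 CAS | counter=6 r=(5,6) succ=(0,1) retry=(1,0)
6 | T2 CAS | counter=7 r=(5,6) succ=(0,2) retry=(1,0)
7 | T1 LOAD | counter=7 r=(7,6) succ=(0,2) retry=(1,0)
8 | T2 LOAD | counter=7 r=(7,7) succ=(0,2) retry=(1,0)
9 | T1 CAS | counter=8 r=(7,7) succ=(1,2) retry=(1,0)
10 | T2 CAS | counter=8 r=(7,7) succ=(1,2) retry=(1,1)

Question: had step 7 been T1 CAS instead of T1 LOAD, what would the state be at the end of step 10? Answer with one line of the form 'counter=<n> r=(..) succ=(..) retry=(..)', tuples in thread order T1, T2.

counter=8 r=(5,7) succ=(0,3) retry=(3,0)

(re-executing from step 7 with the substitution; state before step 7: counter=7 r=(5,6) succ=(0,2) retry=(1,0))
7 | T1 CAS | counter=7 r=(5,6) succ=(0,2) retry=(2,0)
8 | T2 LOAD | counter=7 r=(5,7) succ=(0,2) retry=(2,0)
9 | T1 CAS | counter=7 r=(5,7) succ=(0,2) retry=(3,0)
10 | T2 CAS | counter=8 r=(5,7) succ=(0,3) retry=(3,0)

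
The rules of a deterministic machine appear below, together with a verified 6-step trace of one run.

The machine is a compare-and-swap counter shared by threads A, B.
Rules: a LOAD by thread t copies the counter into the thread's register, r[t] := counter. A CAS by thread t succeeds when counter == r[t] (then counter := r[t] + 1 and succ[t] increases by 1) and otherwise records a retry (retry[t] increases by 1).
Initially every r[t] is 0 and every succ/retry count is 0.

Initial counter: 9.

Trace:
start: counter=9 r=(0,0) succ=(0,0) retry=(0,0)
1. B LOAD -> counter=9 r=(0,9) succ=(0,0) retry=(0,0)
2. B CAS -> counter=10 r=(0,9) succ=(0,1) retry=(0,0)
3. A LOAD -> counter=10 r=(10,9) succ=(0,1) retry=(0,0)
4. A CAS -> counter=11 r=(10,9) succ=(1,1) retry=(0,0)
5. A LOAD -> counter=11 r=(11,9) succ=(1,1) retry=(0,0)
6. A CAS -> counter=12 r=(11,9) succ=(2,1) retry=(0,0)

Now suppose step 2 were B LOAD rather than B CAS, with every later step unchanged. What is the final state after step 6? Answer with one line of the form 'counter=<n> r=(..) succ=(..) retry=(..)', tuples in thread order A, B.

counter=11 r=(10,9) succ=(2,0) retry=(0,0)

(re-executing from step 2 with the substitution; state before step 2: counter=9 r=(0,9) succ=(0,0) retry=(0,0))
2. B LOAD -> counter=9 r=(0,9) succ=(0,0) retry=(0,0)
3. A LOAD -> counter=9 r=(9,9) succ=(0,0) retry=(0,0)
4. A CAS -> counter=10 r=(9,9) succ=(1,0) retry=(0,0)
5. A LOAD -> counter=10 r=(10,9) succ=(1,0) retry=(0,0)
6. A CAS -> counter=11 r=(10,9) succ=(2,0) retry=(0,0)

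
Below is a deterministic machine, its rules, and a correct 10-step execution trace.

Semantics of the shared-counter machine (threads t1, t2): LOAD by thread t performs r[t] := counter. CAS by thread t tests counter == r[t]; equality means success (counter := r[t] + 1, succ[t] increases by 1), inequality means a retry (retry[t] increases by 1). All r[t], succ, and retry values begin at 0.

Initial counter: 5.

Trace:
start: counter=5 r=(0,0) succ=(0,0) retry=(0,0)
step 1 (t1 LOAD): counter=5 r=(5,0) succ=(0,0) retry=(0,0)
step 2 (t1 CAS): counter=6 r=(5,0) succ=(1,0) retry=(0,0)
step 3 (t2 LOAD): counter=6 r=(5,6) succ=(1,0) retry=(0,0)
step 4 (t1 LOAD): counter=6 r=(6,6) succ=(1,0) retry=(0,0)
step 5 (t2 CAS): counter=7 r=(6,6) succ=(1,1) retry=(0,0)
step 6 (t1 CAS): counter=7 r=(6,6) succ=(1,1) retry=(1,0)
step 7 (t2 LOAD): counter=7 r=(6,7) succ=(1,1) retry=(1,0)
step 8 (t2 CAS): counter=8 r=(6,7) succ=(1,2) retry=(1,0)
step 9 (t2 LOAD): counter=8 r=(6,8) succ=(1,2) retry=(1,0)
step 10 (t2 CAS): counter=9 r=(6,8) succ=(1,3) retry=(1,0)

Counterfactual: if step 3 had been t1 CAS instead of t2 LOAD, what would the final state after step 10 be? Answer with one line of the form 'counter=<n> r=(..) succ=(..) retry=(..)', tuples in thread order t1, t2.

counter=9 r=(6,8) succ=(2,2) retry=(1,1)

(re-executing from step 3 with the substitution; state before step 3: counter=6 r=(5,0) succ=(1,0) retry=(0,0))
step 3 (t1 CAS): counter=6 r=(5,0) succ=(1,0) retry=(1,0)
step 4 (t1 LOAD): counter=6 r=(6,0) succ=(1,0) retry=(1,0)
step 5 (t2 CAS): counter=6 r=(6,0) succ=(1,0) retry=(1,1)
step 6 (t1 CAS): counter=7 r=(6,0) succ=(2,0) retry=(1,1)
step 7 (t2 LOAD): counter=7 r=(6,7) succ=(2,0) retry=(1,1)
step 8 (t2 CAS): counter=8 r=(6,7) succ=(2,1) retry=(1,1)
step 9 (t2 LOAD): counter=8 r=(6,8) succ=(2,1) retry=(1,1)
step 10 (t2 CAS): counter=9 r=(6,8) succ=(2,2) retry=(1,1)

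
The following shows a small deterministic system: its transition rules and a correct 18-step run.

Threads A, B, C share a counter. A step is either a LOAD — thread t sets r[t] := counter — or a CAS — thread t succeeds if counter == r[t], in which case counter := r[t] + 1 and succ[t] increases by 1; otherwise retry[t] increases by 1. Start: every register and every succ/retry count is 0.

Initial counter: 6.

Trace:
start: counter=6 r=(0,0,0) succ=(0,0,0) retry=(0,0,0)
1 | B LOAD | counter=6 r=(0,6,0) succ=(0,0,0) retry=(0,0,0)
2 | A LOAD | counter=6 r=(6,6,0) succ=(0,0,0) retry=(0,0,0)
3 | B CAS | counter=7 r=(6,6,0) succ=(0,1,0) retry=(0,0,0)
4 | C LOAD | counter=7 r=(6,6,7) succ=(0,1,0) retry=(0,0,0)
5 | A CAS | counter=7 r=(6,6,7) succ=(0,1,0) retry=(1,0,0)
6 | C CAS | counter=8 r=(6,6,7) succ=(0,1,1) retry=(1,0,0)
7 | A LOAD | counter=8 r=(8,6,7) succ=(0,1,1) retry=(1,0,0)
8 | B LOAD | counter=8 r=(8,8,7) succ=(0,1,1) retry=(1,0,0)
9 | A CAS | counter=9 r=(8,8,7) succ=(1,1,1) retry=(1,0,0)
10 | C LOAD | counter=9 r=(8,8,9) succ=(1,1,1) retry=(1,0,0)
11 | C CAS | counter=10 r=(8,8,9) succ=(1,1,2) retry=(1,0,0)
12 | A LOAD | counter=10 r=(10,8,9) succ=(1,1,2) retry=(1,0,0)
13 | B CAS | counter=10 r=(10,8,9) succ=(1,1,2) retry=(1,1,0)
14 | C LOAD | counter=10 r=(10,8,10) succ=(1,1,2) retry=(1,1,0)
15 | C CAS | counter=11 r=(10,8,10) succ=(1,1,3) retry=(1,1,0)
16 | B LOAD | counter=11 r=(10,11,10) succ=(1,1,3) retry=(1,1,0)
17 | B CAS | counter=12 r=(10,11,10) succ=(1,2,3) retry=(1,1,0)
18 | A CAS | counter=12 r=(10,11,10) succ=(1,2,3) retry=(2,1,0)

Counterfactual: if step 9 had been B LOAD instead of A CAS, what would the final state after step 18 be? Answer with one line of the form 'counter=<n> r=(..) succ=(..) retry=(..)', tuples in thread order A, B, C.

(re-executing from step 9 with the substitution; state before step 9: counter=8 r=(8,8,7) succ=(0,1,1) retry=(1,0,0))
9 | B LOAD | counter=8 r=(8,8,7) succ=(0,1,1) retry=(1,0,0)
10 | C LOAD | counter=8 r=(8,8,8) succ=(0,1,1) retry=(1,0,0)
11 | C CAS | counter=9 r=(8,8,8) succ=(0,1,2) retry=(1,0,0)
12 | A LOAD | counter=9 r=(9,8,8) succ=(0,1,2) retry=(1,0,0)
13 | B CAS | counter=9 r=(9,8,8) succ=(0,1,2) retry=(1,1,0)
14 | C LOAD | counter=9 r=(9,8,9) succ=(0,1,2) retry=(1,1,0)
15 | C CAS | counter=10 r=(9,8,9) succ=(0,1,3) retry=(1,1,0)
16 | B LOAD | counter=10 r=(9,10,9) succ=(0,1,3) retry=(1,1,0)
17 | B CAS | counter=11 r=(9,10,9) succ=(0,2,3) retry=(1,1,0)
18 | A CAS | counter=11 r=(9,10,9) succ=(0,2,3) retry=(2,1,0)

counter=11 r=(9,10,9) succ=(0,2,3) retry=(2,1,0)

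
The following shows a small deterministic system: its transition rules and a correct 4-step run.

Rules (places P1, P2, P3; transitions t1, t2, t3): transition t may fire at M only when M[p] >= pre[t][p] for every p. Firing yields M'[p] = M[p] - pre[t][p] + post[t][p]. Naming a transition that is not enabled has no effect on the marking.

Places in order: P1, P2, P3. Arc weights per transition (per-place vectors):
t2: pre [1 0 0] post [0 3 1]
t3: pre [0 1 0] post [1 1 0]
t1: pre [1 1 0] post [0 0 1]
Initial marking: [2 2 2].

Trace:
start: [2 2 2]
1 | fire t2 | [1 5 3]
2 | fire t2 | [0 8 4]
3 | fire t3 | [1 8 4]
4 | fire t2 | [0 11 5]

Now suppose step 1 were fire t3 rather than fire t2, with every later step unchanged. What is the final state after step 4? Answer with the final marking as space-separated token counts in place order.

(re-executing from step 1 with the substitution; state before step 1: [2 2 2])
1 | fire t3 | [3 2 2]
2 | fire t2 | [2 5 3]
3 | fire t3 | [3 5 3]
4 | fire t2 | [2 8 4]

2 8 4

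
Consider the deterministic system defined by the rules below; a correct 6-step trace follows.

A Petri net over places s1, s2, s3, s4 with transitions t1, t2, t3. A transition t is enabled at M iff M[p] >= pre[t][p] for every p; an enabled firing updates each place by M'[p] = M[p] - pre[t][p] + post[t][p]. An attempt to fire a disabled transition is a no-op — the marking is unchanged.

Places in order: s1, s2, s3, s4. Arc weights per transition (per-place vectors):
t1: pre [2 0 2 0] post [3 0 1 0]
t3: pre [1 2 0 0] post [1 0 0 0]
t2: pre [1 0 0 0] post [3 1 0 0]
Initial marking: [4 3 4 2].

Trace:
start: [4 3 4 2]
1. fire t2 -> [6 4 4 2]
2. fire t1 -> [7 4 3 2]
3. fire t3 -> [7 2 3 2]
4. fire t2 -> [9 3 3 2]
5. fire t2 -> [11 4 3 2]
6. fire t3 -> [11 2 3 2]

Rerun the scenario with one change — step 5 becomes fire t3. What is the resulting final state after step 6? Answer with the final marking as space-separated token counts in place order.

(re-executing from step 5 with the substitution; state before step 5: [9 3 3 2])
5. fire t3 -> [9 1 3 2]
6. fire t3 -> [9 1 3 2]

9 1 3 2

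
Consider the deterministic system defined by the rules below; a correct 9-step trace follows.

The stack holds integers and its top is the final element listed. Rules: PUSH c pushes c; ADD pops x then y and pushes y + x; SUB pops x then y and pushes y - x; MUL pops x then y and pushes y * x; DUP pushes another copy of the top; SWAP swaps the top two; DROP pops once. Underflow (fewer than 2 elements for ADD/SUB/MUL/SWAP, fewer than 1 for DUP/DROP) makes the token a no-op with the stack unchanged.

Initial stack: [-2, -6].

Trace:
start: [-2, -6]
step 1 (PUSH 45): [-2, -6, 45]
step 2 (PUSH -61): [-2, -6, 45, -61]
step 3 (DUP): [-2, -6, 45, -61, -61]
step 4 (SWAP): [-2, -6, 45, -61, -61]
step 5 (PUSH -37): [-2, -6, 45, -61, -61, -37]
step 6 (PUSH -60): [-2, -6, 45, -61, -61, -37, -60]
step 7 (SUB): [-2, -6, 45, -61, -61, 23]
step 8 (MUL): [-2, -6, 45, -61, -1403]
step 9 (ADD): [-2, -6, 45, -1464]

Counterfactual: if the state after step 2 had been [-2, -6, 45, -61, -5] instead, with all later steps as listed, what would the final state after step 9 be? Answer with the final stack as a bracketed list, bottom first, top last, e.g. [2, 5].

state after step 2 := [-2, -6, 45, -61, -5]
step 3 (DUP): [-2, -6, 45, -61, -5, -5]
step 4 (SWAP): [-2, -6, 45, -61, -5, -5]
step 5 (PUSH -37): [-2, -6, 45, -61, -5, -5, -37]
step 6 (PUSH -60): [-2, -6, 45, -61, -5, -5, -37, -60]
step 7 (SUB): [-2, -6, 45, -61, -5, -5, 23]
step 8 (MUL): [-2, -6, 45, -61, -5, -115]
step 9 (ADD): [-2, -6, 45, -61, -120]

[-2, -6, 45, -61, -120]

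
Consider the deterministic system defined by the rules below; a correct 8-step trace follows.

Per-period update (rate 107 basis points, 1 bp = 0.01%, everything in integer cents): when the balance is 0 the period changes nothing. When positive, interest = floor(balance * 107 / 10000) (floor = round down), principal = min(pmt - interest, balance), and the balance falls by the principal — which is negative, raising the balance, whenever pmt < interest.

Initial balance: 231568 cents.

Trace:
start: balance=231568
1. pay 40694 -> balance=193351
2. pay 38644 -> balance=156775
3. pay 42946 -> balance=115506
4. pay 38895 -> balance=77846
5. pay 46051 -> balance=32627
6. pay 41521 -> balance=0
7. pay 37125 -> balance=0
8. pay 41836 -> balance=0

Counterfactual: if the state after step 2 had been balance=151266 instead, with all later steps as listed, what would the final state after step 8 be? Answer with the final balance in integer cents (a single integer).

state after step 2 := balance=151266
3. pay 42946 -> balance=109938
4. pay 38895 -> balance=72219
5. pay 46051 -> balance=26940
6. pay 41521 -> balance=0
7. pay 37125 -> balance=0
8. pay 41836 -> balance=0

0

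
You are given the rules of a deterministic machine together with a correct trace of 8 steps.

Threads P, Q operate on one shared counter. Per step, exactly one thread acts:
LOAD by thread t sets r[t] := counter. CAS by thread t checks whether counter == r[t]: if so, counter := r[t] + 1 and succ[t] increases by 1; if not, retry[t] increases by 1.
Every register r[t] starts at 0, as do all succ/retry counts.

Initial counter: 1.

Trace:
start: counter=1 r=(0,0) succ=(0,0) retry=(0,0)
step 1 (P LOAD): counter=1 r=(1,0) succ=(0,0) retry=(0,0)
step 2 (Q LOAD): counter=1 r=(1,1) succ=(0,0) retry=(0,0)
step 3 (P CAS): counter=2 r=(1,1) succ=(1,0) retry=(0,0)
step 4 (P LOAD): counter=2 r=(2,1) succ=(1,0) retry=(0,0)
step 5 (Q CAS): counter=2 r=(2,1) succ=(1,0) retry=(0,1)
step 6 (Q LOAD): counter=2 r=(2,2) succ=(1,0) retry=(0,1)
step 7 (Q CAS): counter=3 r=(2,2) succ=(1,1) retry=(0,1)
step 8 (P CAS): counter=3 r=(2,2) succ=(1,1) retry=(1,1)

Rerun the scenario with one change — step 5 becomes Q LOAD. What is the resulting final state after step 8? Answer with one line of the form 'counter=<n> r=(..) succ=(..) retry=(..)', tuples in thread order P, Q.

(re-executing from step 5 with the substitution; state before step 5: counter=2 r=(2,1) succ=(1,0) retry=(0,0))
step 5 (Q LOAD): counter=2 r=(2,2) succ=(1,0) retry=(0,0)
step 6 (Q LOAD): counter=2 r=(2,2) succ=(1,0) retry=(0,0)
step 7 (Q CAS): counter=3 r=(2,2) succ=(1,1) retry=(0,0)
step 8 (P CAS): counter=3 r=(2,2) succ=(1,1) retry=(1,0)

counter=3 r=(2,2) succ=(1,1) retry=(1,0)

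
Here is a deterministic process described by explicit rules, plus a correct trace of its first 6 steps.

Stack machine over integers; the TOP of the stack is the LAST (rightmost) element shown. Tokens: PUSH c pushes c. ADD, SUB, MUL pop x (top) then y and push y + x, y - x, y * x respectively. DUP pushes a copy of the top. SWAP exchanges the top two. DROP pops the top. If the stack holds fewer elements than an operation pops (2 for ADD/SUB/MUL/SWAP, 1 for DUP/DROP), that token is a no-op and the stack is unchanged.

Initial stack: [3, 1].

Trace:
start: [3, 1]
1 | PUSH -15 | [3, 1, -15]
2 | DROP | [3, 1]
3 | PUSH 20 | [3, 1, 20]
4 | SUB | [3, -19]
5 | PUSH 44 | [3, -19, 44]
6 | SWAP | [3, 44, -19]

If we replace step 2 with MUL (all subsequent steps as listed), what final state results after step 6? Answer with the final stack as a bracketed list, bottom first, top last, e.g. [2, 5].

[3, 44, -35]

(re-executing from step 2 with the substitution; state before step 2: [3, 1, -15])
2 | MUL | [3, -15]
3 | PUSH 20 | [3, -15, 20]
4 | SUB | [3, -35]
5 | PUSH 44 | [3, -35, 44]
6 | SWAP | [3, 44, -35]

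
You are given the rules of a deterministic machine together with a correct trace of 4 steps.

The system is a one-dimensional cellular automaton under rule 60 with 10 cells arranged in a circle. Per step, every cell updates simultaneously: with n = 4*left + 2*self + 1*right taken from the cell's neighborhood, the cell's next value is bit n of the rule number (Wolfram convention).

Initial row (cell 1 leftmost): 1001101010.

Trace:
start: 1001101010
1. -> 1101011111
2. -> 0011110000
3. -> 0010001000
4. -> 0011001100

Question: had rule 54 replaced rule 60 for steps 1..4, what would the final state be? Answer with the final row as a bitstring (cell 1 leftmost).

0111111000

(re-executing steps 1..4 under rule 54; state before step 1: 1001101010)
1. -> 1110011111
2. -> 0001100000
3. -> 0010010000
4. -> 0111111000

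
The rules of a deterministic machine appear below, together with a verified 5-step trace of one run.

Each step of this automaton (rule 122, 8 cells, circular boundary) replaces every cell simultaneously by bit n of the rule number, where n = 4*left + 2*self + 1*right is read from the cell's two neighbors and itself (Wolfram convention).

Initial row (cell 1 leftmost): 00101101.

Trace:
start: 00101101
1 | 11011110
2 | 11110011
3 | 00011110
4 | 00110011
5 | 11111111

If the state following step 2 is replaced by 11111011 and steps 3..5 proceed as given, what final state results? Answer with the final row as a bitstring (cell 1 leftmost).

10111111

state after step 2 := 11111011
3 | 00001110
4 | 00011011
5 | 10111111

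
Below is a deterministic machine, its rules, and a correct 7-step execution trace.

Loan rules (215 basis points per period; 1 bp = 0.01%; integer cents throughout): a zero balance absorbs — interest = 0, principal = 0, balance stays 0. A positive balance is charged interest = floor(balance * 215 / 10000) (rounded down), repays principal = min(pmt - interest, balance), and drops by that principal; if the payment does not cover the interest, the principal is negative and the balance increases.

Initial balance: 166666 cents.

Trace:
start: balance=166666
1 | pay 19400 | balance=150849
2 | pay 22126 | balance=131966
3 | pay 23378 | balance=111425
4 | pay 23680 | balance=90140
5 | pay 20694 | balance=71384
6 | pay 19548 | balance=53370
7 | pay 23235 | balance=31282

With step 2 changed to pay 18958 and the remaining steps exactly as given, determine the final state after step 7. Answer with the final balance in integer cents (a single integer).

(re-executing from step 2 with the substitution; state before step 2: balance=150849)
2 | pay 18958 | balance=135134
3 | pay 23378 | balance=114661
4 | pay 23680 | balance=93446
5 | pay 20694 | balance=74761
6 | pay 19548 | balance=56820
7 | pay 23235 | balance=34806

34806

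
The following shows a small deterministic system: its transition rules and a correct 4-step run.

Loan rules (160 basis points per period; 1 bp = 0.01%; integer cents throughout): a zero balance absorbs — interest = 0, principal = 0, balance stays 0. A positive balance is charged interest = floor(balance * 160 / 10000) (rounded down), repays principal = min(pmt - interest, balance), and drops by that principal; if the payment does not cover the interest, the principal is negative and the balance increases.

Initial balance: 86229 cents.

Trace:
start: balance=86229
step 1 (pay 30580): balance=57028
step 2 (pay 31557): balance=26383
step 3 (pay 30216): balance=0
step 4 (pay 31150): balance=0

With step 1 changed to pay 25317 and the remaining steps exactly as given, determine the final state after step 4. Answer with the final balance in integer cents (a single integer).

0

(re-executing from step 1 with the substitution; state before step 1: balance=86229)
step 1 (pay 25317): balance=62291
step 2 (pay 31557): balance=31730
step 3 (pay 30216): balance=2021
step 4 (pay 31150): balance=0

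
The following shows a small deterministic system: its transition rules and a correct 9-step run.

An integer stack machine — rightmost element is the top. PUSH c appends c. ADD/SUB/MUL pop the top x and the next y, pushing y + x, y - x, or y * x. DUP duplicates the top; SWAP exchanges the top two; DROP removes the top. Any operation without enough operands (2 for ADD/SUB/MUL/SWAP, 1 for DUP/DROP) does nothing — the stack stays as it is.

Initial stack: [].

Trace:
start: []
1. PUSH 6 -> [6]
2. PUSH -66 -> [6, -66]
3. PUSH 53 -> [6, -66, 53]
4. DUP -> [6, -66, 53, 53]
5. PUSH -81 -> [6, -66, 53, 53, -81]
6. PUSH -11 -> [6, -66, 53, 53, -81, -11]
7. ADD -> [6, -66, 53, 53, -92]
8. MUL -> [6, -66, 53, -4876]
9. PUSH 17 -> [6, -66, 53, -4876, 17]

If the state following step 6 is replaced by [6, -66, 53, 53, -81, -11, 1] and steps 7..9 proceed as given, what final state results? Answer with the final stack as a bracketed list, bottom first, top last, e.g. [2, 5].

[6, -66, 53, 53, 810, 17]

state after step 6 := [6, -66, 53, 53, -81, -11, 1]
7. ADD -> [6, -66, 53, 53, -81, -10]
8. MUL -> [6, -66, 53, 53, 810]
9. PUSH 17 -> [6, -66, 53, 53, 810, 17]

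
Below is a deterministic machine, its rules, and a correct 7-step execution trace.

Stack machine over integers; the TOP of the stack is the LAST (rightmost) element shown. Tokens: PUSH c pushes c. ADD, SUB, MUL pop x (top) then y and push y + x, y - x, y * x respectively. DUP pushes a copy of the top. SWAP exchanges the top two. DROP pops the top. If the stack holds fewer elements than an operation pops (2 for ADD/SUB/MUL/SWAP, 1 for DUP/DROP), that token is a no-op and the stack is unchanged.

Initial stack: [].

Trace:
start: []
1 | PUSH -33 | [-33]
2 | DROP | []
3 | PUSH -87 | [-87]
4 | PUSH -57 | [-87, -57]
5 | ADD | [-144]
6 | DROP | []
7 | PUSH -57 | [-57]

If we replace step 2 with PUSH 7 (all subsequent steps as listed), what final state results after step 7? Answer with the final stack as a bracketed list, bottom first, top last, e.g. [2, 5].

[-33, 7, -57]

(re-executing from step 2 with the substitution; state before step 2: [-33])
2 | PUSH 7 | [-33, 7]
3 | PUSH -87 | [-33, 7, -87]
4 | PUSH -57 | [-33, 7, -87, -57]
5 | ADD | [-33, 7, -144]
6 | DROP | [-33, 7]
7 | PUSH -57 | [-33, 7, -57]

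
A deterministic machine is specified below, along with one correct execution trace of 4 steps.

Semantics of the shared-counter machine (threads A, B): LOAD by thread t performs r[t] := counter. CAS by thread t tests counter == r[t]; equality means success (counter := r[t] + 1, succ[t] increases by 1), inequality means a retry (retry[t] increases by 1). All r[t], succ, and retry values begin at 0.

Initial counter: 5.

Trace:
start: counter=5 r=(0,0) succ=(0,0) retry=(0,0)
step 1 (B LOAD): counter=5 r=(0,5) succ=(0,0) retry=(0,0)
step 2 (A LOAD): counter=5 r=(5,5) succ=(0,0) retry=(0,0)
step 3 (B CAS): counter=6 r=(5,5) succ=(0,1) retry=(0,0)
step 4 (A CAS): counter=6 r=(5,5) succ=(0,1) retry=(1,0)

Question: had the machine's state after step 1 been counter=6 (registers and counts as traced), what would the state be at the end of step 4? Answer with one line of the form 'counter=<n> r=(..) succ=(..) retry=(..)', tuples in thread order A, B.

counter=7 r=(6,5) succ=(1,0) retry=(0,1)

state after step 1 := counter=6 r=(0,5) succ=(0,0) retry=(0,0)
step 2 (A LOAD): counter=6 r=(6,5) succ=(0,0) retry=(0,0)
step 3 (B CAS): counter=6 r=(6,5) succ=(0,0) retry=(0,1)
step 4 (A CAS): counter=7 r=(6,5) succ=(1,0) retry=(0,1)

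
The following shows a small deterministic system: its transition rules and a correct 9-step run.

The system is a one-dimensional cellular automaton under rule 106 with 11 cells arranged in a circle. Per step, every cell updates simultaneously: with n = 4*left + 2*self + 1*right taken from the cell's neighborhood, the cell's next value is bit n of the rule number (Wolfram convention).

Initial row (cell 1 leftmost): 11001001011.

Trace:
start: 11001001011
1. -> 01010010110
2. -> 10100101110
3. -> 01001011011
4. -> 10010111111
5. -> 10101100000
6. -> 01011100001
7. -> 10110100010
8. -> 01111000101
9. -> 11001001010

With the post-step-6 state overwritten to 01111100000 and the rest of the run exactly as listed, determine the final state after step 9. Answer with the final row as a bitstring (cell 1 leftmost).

state after step 6 := 01111100000
7. -> 11000100000
8. -> 11001000001
9. -> 01010000011

01010000011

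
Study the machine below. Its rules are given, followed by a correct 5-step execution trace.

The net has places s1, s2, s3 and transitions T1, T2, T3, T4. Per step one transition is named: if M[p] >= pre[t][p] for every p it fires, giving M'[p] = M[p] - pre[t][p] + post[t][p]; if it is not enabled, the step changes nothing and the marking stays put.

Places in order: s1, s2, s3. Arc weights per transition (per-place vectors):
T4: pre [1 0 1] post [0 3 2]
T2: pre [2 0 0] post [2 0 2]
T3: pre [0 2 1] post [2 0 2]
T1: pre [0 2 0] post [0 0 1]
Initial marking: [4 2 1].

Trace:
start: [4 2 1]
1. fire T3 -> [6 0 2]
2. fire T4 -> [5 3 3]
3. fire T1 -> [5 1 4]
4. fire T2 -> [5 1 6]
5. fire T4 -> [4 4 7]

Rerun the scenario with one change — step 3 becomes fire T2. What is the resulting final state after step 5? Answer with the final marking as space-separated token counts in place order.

(re-executing from step 3 with the substitution; state before step 3: [5 3 3])
3. fire T2 -> [5 3 5]
4. fire T2 -> [5 3 7]
5. fire T4 -> [4 6 8]

4 6 8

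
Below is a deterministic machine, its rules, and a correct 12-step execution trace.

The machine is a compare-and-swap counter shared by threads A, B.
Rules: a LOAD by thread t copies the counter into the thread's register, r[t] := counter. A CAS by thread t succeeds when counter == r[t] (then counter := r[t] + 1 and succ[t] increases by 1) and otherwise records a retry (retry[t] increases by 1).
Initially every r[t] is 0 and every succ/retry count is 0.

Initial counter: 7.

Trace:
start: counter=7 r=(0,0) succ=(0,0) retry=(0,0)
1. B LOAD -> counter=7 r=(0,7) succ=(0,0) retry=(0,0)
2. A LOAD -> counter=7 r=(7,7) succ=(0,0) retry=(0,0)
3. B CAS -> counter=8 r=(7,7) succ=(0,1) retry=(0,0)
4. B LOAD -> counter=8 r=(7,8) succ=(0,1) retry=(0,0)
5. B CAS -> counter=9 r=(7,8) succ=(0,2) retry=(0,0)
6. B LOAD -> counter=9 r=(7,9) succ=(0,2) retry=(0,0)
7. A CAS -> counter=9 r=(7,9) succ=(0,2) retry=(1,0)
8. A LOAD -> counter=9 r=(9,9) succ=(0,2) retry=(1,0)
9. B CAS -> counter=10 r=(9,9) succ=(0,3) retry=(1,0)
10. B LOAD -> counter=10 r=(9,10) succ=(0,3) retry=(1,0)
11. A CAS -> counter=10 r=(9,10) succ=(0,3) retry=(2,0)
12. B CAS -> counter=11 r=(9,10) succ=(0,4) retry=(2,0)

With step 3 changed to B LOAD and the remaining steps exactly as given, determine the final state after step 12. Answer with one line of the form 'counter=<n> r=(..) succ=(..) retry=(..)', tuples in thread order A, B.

(re-executing from step 3 with the substitution; state before step 3: counter=7 r=(7,7) succ=(0,0) retry=(0,0))
3. B LOAD -> counter=7 r=(7,7) succ=(0,0) retry=(0,0)
4. B LOAD -> counter=7 r=(7,7) succ=(0,0) retry=(0,0)
5. B CAS -> counter=8 r=(7,7) succ=(0,1) retry=(0,0)
6. B LOAD -> counter=8 r=(7,8) succ=(0,1) retry=(0,0)
7. A CAS -> counter=8 r=(7,8) succ=(0,1) retry=(1,0)
8. A LOAD -> counter=8 r=(8,8) succ=(0,1) retry=(1,0)
9. B CAS -> counter=9 r=(8,8) succ=(0,2) retry=(1,0)
10. B LOAD -> counter=9 r=(8,9) succ=(0,2) retry=(1,0)
11. A CAS -> counter=9 r=(8,9) succ=(0,2) retry=(2,0)
12. B CAS -> counter=10 r=(8,9) succ=(0,3) retry=(2,0)

counter=10 r=(8,9) succ=(0,3) retry=(2,0)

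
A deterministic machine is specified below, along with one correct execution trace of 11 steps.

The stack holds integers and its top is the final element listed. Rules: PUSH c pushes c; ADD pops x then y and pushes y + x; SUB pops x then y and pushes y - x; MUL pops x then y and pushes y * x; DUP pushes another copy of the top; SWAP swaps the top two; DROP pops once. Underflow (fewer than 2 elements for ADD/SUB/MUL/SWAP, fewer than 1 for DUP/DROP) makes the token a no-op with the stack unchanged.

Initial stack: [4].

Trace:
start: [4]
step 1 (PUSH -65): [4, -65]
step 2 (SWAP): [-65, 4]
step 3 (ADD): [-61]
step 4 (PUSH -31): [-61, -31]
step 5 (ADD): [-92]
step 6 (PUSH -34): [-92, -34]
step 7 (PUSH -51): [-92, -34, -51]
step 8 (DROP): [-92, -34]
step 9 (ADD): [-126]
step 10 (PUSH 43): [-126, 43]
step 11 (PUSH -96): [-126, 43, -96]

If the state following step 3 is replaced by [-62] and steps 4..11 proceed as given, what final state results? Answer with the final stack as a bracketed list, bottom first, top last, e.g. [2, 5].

[-127, 43, -96]

state after step 3 := [-62]
step 4 (PUSH -31): [-62, -31]
step 5 (ADD): [-93]
step 6 (PUSH -34): [-93, -34]
step 7 (PUSH -51): [-93, -34, -51]
step 8 (DROP): [-93, -34]
step 9 (ADD): [-127]
step 10 (PUSH 43): [-127, 43]
step 11 (PUSH -96): [-127, 43, -96]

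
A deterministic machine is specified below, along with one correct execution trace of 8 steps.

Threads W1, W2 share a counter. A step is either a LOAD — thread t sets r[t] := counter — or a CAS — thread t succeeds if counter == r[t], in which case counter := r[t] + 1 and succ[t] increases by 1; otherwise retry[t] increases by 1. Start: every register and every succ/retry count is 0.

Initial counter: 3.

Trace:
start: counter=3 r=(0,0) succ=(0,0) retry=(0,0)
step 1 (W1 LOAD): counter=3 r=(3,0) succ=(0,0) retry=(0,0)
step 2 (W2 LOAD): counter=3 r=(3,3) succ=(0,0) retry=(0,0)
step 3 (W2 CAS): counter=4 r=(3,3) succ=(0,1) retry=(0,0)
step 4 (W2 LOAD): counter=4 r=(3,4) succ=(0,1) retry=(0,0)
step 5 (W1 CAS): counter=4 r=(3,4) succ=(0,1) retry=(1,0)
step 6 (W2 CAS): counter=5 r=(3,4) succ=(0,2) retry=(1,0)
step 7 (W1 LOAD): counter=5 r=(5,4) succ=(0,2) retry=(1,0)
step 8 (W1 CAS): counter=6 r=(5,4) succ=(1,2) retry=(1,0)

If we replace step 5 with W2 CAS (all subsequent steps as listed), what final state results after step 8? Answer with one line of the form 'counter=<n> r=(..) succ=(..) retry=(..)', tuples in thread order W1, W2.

(re-executing from step 5 with the substitution; state before step 5: counter=4 r=(3,4) succ=(0,1) retry=(0,0))
step 5 (W2 CAS): counter=5 r=(3,4) succ=(0,2) retry=(0,0)
step 6 (W2 CAS): counter=5 r=(3,4) succ=(0,2) retry=(0,1)
step 7 (W1 LOAD): counter=5 r=(5,4) succ=(0,2) retry=(0,1)
step 8 (W1 CAS): counter=6 r=(5,4) succ=(1,2) retry=(0,1)

counter=6 r=(5,4) succ=(1,2) retry=(0,1)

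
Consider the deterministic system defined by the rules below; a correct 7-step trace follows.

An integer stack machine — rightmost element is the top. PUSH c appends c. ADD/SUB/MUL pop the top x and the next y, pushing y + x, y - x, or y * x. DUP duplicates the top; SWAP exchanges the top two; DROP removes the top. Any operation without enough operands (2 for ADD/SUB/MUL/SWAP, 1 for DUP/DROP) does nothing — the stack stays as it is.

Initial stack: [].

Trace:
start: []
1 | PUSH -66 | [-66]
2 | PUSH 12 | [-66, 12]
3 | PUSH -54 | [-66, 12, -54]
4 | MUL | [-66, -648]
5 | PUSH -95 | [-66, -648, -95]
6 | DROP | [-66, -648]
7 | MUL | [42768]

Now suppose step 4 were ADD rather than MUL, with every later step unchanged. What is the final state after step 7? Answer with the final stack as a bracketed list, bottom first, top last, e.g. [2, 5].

(re-executing from step 4 with the substitution; state before step 4: [-66, 12, -54])
4 | ADD | [-66, -42]
5 | PUSH -95 | [-66, -42, -95]
6 | DROP | [-66, -42]
7 | MUL | [2772]

[2772]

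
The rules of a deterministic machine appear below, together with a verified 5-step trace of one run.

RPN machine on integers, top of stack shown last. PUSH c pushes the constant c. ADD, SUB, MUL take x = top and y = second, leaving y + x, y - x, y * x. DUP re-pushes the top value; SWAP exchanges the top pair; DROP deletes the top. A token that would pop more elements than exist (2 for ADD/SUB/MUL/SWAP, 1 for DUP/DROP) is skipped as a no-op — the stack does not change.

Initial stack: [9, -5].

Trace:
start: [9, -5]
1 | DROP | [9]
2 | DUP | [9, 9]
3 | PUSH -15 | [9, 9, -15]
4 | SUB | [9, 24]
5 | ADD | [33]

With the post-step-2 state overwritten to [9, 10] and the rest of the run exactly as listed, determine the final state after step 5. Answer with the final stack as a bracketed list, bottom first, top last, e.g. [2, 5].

[34]

state after step 2 := [9, 10]
3 | PUSH -15 | [9, 10, -15]
4 | SUB | [9, 25]
5 | ADD | [34]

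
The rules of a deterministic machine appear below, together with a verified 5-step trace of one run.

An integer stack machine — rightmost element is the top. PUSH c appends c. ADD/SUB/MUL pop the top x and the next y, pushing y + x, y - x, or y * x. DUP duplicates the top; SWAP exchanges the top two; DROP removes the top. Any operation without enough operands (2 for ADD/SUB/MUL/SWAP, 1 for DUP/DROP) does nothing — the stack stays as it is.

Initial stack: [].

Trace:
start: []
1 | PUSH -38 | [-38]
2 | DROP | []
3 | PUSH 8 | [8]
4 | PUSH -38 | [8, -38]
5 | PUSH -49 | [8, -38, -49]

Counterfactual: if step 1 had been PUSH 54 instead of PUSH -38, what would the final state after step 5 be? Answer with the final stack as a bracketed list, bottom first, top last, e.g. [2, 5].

[8, -38, -49]

(re-executing from step 1 with the substitution; state before step 1: [])
1 | PUSH 54 | [54]
2 | DROP | []
3 | PUSH 8 | [8]
4 | PUSH -38 | [8, -38]
5 | PUSH -49 | [8, -38, -49]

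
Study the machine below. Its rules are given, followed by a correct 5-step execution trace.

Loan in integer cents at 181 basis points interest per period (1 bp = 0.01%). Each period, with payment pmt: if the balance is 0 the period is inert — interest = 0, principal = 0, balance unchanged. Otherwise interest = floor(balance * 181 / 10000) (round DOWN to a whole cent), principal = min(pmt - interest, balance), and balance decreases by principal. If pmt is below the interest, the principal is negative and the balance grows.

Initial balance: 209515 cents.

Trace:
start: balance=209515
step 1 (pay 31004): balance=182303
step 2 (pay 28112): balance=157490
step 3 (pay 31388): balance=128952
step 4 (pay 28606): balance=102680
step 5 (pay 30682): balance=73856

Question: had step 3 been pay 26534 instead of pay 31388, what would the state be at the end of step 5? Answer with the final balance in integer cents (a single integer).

(re-executing from step 3 with the substitution; state before step 3: balance=157490)
step 3 (pay 26534): balance=133806
step 4 (pay 28606): balance=107621
step 5 (pay 30682): balance=78886

78886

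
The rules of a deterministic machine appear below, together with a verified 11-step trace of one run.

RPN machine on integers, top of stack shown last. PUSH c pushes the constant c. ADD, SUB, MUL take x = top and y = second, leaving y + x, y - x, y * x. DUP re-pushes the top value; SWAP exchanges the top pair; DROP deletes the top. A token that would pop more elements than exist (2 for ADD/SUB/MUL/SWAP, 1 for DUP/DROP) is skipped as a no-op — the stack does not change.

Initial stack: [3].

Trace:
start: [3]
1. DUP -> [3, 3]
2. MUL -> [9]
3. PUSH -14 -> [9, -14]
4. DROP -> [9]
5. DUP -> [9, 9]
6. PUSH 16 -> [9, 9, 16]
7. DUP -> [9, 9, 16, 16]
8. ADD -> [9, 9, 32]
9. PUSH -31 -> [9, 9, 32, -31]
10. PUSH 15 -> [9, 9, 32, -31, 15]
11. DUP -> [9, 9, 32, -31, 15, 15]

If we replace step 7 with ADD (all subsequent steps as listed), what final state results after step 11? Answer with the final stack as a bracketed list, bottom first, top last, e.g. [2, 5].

[34, -31, 15, 15]

(re-executing from step 7 with the substitution; state before step 7: [9, 9, 16])
7. ADD -> [9, 25]
8. ADD -> [34]
9. PUSH -31 -> [34, -31]
10. PUSH 15 -> [34, -31, 15]
11. DUP -> [34, -31, 15, 15]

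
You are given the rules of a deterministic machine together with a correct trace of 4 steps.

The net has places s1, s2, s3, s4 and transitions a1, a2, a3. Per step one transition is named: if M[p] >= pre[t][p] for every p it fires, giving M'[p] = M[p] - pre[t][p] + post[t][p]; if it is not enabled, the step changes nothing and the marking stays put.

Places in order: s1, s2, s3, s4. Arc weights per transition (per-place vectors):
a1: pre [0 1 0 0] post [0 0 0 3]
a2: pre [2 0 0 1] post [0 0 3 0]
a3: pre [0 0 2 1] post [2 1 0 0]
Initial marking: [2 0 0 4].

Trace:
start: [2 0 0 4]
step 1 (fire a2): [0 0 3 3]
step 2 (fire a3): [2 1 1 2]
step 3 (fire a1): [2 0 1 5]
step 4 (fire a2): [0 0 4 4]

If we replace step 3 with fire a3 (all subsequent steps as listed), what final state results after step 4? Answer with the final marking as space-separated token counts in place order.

0 1 4 1

(re-executing from step 3 with the substitution; state before step 3: [2 1 1 2])
step 3 (fire a3): [2 1 1 2]
step 4 (fire a2): [0 1 4 1]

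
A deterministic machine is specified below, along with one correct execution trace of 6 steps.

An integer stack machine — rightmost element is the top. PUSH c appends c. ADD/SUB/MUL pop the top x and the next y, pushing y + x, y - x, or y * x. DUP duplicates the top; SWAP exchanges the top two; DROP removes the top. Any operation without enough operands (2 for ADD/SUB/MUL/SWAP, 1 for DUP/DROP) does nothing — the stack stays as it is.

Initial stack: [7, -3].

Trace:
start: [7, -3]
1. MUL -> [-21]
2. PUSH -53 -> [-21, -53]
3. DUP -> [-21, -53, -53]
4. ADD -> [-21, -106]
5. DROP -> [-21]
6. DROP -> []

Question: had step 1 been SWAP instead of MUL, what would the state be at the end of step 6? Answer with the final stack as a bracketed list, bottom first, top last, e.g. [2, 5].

(re-executing from step 1 with the substitution; state before step 1: [7, -3])
1. SWAP -> [-3, 7]
2. PUSH -53 -> [-3, 7, -53]
3. DUP -> [-3, 7, -53, -53]
4. ADD -> [-3, 7, -106]
5. DROP -> [-3, 7]
6. DROP -> [-3]

[-3]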